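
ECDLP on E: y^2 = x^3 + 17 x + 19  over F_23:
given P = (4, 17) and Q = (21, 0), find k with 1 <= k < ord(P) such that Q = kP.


Enumerate multiples of P until we hit Q = (21, 0):
  1P = (4, 17)
  2P = (10, 4)
  3P = (22, 22)
  4P = (21, 0)
Match found at i = 4.

k = 4


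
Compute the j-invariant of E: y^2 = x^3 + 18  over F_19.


Delta = -16(4 a^3 + 27 b^2) mod 19 = 5
-1728 * (4 a)^3 = -1728 * (4*0)^3 mod 19 = 0
j = 0 * 5^(-1) mod 19 = 0

j = 0 (mod 19)


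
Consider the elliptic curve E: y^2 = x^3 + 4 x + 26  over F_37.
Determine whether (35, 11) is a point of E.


Check whether y^2 = x^3 + 4 x + 26 (mod 37) for (x, y) = (35, 11).
LHS: y^2 = 11^2 mod 37 = 10
RHS: x^3 + 4 x + 26 = 35^3 + 4*35 + 26 mod 37 = 10
LHS = RHS

Yes, on the curve


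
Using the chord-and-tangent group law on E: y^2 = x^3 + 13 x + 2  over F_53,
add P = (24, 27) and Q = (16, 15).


P != Q, so use the chord formula.
s = (y2 - y1) / (x2 - x1) = (41) / (45) mod 53 = 28
x3 = s^2 - x1 - x2 mod 53 = 28^2 - 24 - 16 = 2
y3 = s (x1 - x3) - y1 mod 53 = 28 * (24 - 2) - 27 = 6

P + Q = (2, 6)


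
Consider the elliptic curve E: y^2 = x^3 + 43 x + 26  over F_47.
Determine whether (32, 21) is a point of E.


Check whether y^2 = x^3 + 43 x + 26 (mod 47) for (x, y) = (32, 21).
LHS: y^2 = 21^2 mod 47 = 18
RHS: x^3 + 43 x + 26 = 32^3 + 43*32 + 26 mod 47 = 1
LHS != RHS

No, not on the curve


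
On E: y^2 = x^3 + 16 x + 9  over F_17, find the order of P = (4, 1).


Compute successive multiples of P until we hit O:
  1P = (4, 1)
  2P = (13, 0)
  3P = (4, 16)
  4P = O

ord(P) = 4


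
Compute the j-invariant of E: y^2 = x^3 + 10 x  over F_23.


Delta = -16(4 a^3 + 27 b^2) mod 23 = 9
-1728 * (4 a)^3 = -1728 * (4*10)^3 mod 23 = 4
j = 4 * 9^(-1) mod 23 = 3

j = 3 (mod 23)


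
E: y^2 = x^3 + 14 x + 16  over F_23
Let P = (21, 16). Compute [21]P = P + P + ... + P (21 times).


k = 21 = 10101_2 (binary, LSB first: 10101)
Double-and-add from P = (21, 16):
  bit 0 = 1: acc = O + (21, 16) = (21, 16)
  bit 1 = 0: acc unchanged = (21, 16)
  bit 2 = 1: acc = (21, 16) + (11, 11) = (20, 19)
  bit 3 = 0: acc unchanged = (20, 19)
  bit 4 = 1: acc = (20, 19) + (10, 11) = (1, 10)

21P = (1, 10)


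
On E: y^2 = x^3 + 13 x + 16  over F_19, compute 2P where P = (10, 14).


Doubling: s = (3 x1^2 + a) / (2 y1)
s = (3*10^2 + 13) / (2*14) mod 19 = 1
x3 = s^2 - 2 x1 mod 19 = 1^2 - 2*10 = 0
y3 = s (x1 - x3) - y1 mod 19 = 1 * (10 - 0) - 14 = 15

2P = (0, 15)


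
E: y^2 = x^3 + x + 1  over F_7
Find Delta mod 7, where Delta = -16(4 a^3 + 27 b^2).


4 a^3 + 27 b^2 = 4*1^3 + 27*1^2 = 4 + 27 = 31
Delta = -16 * (31) = -496
Delta mod 7 = 1

Delta = 1 (mod 7)


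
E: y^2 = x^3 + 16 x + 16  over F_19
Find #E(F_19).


For each x in F_19, count y with y^2 = x^3 + 16 x + 16 mod 19:
  x = 0: RHS = 16, y in [4, 15]  -> 2 point(s)
  x = 4: RHS = 11, y in [7, 12]  -> 2 point(s)
  x = 6: RHS = 5, y in [9, 10]  -> 2 point(s)
  x = 10: RHS = 17, y in [6, 13]  -> 2 point(s)
  x = 12: RHS = 17, y in [6, 13]  -> 2 point(s)
  x = 14: RHS = 1, y in [1, 18]  -> 2 point(s)
  x = 16: RHS = 17, y in [6, 13]  -> 2 point(s)
Affine points: 14. Add the point at infinity: total = 15.

#E(F_19) = 15


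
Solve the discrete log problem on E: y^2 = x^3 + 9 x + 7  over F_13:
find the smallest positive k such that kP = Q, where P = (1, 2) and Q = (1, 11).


Enumerate multiples of P until we hit Q = (1, 11):
  1P = (1, 2)
  2P = (7, 6)
  3P = (4, 9)
  4P = (12, 7)
  5P = (3, 3)
  6P = (6, 2)
  7P = (6, 11)
  8P = (3, 10)
  9P = (12, 6)
  10P = (4, 4)
  11P = (7, 7)
  12P = (1, 11)
Match found at i = 12.

k = 12


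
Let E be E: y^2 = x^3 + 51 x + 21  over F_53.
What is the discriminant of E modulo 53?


4 a^3 + 27 b^2 = 4*51^3 + 27*21^2 = 530604 + 11907 = 542511
Delta = -16 * (542511) = -8680176
Delta mod 53 = 5

Delta = 5 (mod 53)


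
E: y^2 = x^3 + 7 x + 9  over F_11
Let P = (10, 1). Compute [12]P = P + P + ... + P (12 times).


k = 12 = 1100_2 (binary, LSB first: 0011)
Double-and-add from P = (10, 1):
  bit 0 = 0: acc unchanged = O
  bit 1 = 0: acc unchanged = O
  bit 2 = 1: acc = O + (6, 5) = (6, 5)
  bit 3 = 1: acc = (6, 5) + (2, 8) = (7, 4)

12P = (7, 4)


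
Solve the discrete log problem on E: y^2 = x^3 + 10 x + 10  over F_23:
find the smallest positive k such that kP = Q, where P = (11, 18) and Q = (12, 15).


Enumerate multiples of P until we hit Q = (12, 15):
  1P = (11, 18)
  2P = (7, 3)
  3P = (9, 1)
  4P = (12, 8)
  5P = (8, 21)
  6P = (5, 22)
  7P = (10, 12)
  8P = (15, 4)
  9P = (15, 19)
  10P = (10, 11)
  11P = (5, 1)
  12P = (8, 2)
  13P = (12, 15)
Match found at i = 13.

k = 13


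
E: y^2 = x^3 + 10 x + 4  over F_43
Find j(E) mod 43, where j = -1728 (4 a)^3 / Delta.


Delta = -16(4 a^3 + 27 b^2) mod 43 = 38
-1728 * (4 a)^3 = -1728 * (4*10)^3 mod 43 = 1
j = 1 * 38^(-1) mod 43 = 17

j = 17 (mod 43)


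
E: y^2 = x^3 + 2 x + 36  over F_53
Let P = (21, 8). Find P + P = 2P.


Doubling: s = (3 x1^2 + a) / (2 y1)
s = (3*21^2 + 2) / (2*8) mod 53 = 0
x3 = s^2 - 2 x1 mod 53 = 0^2 - 2*21 = 11
y3 = s (x1 - x3) - y1 mod 53 = 0 * (21 - 11) - 8 = 45

2P = (11, 45)


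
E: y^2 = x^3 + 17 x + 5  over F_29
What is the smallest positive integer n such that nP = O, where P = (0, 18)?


Compute successive multiples of P until we hit O:
  1P = (0, 18)
  2P = (13, 25)
  3P = (12, 9)
  4P = (23, 21)
  5P = (28, 25)
  6P = (21, 13)
  7P = (17, 4)
  8P = (19, 13)
  ... (continuing to 32P)
  32P = O

ord(P) = 32


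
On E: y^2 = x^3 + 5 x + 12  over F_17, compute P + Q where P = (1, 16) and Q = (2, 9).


P != Q, so use the chord formula.
s = (y2 - y1) / (x2 - x1) = (10) / (1) mod 17 = 10
x3 = s^2 - x1 - x2 mod 17 = 10^2 - 1 - 2 = 12
y3 = s (x1 - x3) - y1 mod 17 = 10 * (1 - 12) - 16 = 10

P + Q = (12, 10)


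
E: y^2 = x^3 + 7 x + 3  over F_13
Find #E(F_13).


For each x in F_13, count y with y^2 = x^3 + 7 x + 3 mod 13:
  x = 0: RHS = 3, y in [4, 9]  -> 2 point(s)
  x = 2: RHS = 12, y in [5, 8]  -> 2 point(s)
  x = 3: RHS = 12, y in [5, 8]  -> 2 point(s)
  x = 4: RHS = 4, y in [2, 11]  -> 2 point(s)
  x = 6: RHS = 1, y in [1, 12]  -> 2 point(s)
  x = 8: RHS = 12, y in [5, 8]  -> 2 point(s)
Affine points: 12. Add the point at infinity: total = 13.

#E(F_13) = 13


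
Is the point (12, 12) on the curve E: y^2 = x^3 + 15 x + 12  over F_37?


Check whether y^2 = x^3 + 15 x + 12 (mod 37) for (x, y) = (12, 12).
LHS: y^2 = 12^2 mod 37 = 33
RHS: x^3 + 15 x + 12 = 12^3 + 15*12 + 12 mod 37 = 33
LHS = RHS

Yes, on the curve


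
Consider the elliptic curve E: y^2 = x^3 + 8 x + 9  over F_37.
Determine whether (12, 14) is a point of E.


Check whether y^2 = x^3 + 8 x + 9 (mod 37) for (x, y) = (12, 14).
LHS: y^2 = 14^2 mod 37 = 11
RHS: x^3 + 8 x + 9 = 12^3 + 8*12 + 9 mod 37 = 20
LHS != RHS

No, not on the curve


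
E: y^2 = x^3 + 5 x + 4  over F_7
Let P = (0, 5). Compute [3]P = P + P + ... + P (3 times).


k = 3 = 11_2 (binary, LSB first: 11)
Double-and-add from P = (0, 5):
  bit 0 = 1: acc = O + (0, 5) = (0, 5)
  bit 1 = 1: acc = (0, 5) + (2, 1) = (2, 6)

3P = (2, 6)


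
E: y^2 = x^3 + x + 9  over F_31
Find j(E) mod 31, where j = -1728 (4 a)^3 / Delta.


Delta = -16(4 a^3 + 27 b^2) mod 31 = 5
-1728 * (4 a)^3 = -1728 * (4*1)^3 mod 31 = 16
j = 16 * 5^(-1) mod 31 = 28

j = 28 (mod 31)


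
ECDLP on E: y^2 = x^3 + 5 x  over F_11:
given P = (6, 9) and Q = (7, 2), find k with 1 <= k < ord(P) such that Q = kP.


Enumerate multiples of P until we hit Q = (7, 2):
  1P = (6, 9)
  2P = (3, 8)
  3P = (7, 9)
  4P = (9, 2)
  5P = (10, 4)
  6P = (0, 0)
  7P = (10, 7)
  8P = (9, 9)
  9P = (7, 2)
Match found at i = 9.

k = 9


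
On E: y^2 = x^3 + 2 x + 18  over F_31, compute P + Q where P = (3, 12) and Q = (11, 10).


P != Q, so use the chord formula.
s = (y2 - y1) / (x2 - x1) = (29) / (8) mod 31 = 23
x3 = s^2 - x1 - x2 mod 31 = 23^2 - 3 - 11 = 19
y3 = s (x1 - x3) - y1 mod 31 = 23 * (3 - 19) - 12 = 23

P + Q = (19, 23)


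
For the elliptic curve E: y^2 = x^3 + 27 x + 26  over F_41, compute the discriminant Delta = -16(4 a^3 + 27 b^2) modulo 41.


4 a^3 + 27 b^2 = 4*27^3 + 27*26^2 = 78732 + 18252 = 96984
Delta = -16 * (96984) = -1551744
Delta mod 41 = 24

Delta = 24 (mod 41)


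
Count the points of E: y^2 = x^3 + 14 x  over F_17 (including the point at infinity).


For each x in F_17, count y with y^2 = x^3 + 14 x + 0 mod 17:
  x = 0: RHS = 0, y in [0]  -> 1 point(s)
  x = 1: RHS = 15, y in [7, 10]  -> 2 point(s)
  x = 2: RHS = 2, y in [6, 11]  -> 2 point(s)
  x = 3: RHS = 1, y in [1, 16]  -> 2 point(s)
  x = 4: RHS = 1, y in [1, 16]  -> 2 point(s)
  x = 5: RHS = 8, y in [5, 12]  -> 2 point(s)
  x = 7: RHS = 16, y in [4, 13]  -> 2 point(s)
  x = 10: RHS = 1, y in [1, 16]  -> 2 point(s)
  x = 12: RHS = 9, y in [3, 14]  -> 2 point(s)
  x = 13: RHS = 16, y in [4, 13]  -> 2 point(s)
  x = 14: RHS = 16, y in [4, 13]  -> 2 point(s)
  x = 15: RHS = 15, y in [7, 10]  -> 2 point(s)
  x = 16: RHS = 2, y in [6, 11]  -> 2 point(s)
Affine points: 25. Add the point at infinity: total = 26.

#E(F_17) = 26


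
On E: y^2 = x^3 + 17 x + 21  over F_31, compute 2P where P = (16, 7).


Doubling: s = (3 x1^2 + a) / (2 y1)
s = (3*16^2 + 17) / (2*7) mod 31 = 14
x3 = s^2 - 2 x1 mod 31 = 14^2 - 2*16 = 9
y3 = s (x1 - x3) - y1 mod 31 = 14 * (16 - 9) - 7 = 29

2P = (9, 29)


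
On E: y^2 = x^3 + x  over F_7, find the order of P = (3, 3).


Compute successive multiples of P until we hit O:
  1P = (3, 3)
  2P = (1, 4)
  3P = (5, 5)
  4P = (0, 0)
  5P = (5, 2)
  6P = (1, 3)
  7P = (3, 4)
  8P = O

ord(P) = 8


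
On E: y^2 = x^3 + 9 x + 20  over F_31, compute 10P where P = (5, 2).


k = 10 = 1010_2 (binary, LSB first: 0101)
Double-and-add from P = (5, 2):
  bit 0 = 0: acc unchanged = O
  bit 1 = 1: acc = O + (28, 11) = (28, 11)
  bit 2 = 0: acc unchanged = (28, 11)
  bit 3 = 1: acc = (28, 11) + (26, 6) = (22, 4)

10P = (22, 4)


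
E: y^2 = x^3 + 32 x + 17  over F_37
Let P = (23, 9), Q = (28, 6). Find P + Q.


P != Q, so use the chord formula.
s = (y2 - y1) / (x2 - x1) = (34) / (5) mod 37 = 29
x3 = s^2 - x1 - x2 mod 37 = 29^2 - 23 - 28 = 13
y3 = s (x1 - x3) - y1 mod 37 = 29 * (23 - 13) - 9 = 22

P + Q = (13, 22)


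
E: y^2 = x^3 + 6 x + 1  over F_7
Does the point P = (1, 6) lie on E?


Check whether y^2 = x^3 + 6 x + 1 (mod 7) for (x, y) = (1, 6).
LHS: y^2 = 6^2 mod 7 = 1
RHS: x^3 + 6 x + 1 = 1^3 + 6*1 + 1 mod 7 = 1
LHS = RHS

Yes, on the curve


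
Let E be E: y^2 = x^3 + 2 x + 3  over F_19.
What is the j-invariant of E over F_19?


Delta = -16(4 a^3 + 27 b^2) mod 19 = 8
-1728 * (4 a)^3 = -1728 * (4*2)^3 mod 19 = 18
j = 18 * 8^(-1) mod 19 = 7

j = 7 (mod 19)


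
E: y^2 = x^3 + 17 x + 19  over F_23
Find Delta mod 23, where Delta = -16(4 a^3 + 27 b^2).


4 a^3 + 27 b^2 = 4*17^3 + 27*19^2 = 19652 + 9747 = 29399
Delta = -16 * (29399) = -470384
Delta mod 23 = 12

Delta = 12 (mod 23)


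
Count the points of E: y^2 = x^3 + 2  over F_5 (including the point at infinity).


For each x in F_5, count y with y^2 = x^3 + 0 x + 2 mod 5:
  x = 2: RHS = 0, y in [0]  -> 1 point(s)
  x = 3: RHS = 4, y in [2, 3]  -> 2 point(s)
  x = 4: RHS = 1, y in [1, 4]  -> 2 point(s)
Affine points: 5. Add the point at infinity: total = 6.

#E(F_5) = 6


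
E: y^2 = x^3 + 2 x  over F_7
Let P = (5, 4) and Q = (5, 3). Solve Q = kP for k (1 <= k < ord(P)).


Enumerate multiples of P until we hit Q = (5, 3):
  1P = (5, 4)
  2P = (4, 3)
  3P = (6, 2)
  4P = (0, 0)
  5P = (6, 5)
  6P = (4, 4)
  7P = (5, 3)
Match found at i = 7.

k = 7


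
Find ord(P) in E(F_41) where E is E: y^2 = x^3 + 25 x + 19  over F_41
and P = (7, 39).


Compute successive multiples of P until we hit O:
  1P = (7, 39)
  2P = (31, 9)
  3P = (2, 6)
  4P = (28, 11)
  5P = (26, 0)
  6P = (28, 30)
  7P = (2, 35)
  8P = (31, 32)
  ... (continuing to 10P)
  10P = O

ord(P) = 10


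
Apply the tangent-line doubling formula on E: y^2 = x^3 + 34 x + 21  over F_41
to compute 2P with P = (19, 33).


Doubling: s = (3 x1^2 + a) / (2 y1)
s = (3*19^2 + 34) / (2*33) mod 41 = 25
x3 = s^2 - 2 x1 mod 41 = 25^2 - 2*19 = 13
y3 = s (x1 - x3) - y1 mod 41 = 25 * (19 - 13) - 33 = 35

2P = (13, 35)


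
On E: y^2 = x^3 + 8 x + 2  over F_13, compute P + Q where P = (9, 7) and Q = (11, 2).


P != Q, so use the chord formula.
s = (y2 - y1) / (x2 - x1) = (8) / (2) mod 13 = 4
x3 = s^2 - x1 - x2 mod 13 = 4^2 - 9 - 11 = 9
y3 = s (x1 - x3) - y1 mod 13 = 4 * (9 - 9) - 7 = 6

P + Q = (9, 6)


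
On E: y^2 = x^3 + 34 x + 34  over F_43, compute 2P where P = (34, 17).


Doubling: s = (3 x1^2 + a) / (2 y1)
s = (3*34^2 + 34) / (2*17) mod 43 = 17
x3 = s^2 - 2 x1 mod 43 = 17^2 - 2*34 = 6
y3 = s (x1 - x3) - y1 mod 43 = 17 * (34 - 6) - 17 = 29

2P = (6, 29)


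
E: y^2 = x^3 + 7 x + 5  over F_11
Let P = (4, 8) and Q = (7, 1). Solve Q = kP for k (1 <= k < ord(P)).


Enumerate multiples of P until we hit Q = (7, 1):
  1P = (4, 8)
  2P = (3, 3)
  3P = (7, 10)
  4P = (9, 7)
  5P = (2, 7)
  6P = (8, 1)
  7P = (0, 7)
  8P = (5, 0)
  9P = (0, 4)
  10P = (8, 10)
  11P = (2, 4)
  12P = (9, 4)
  13P = (7, 1)
Match found at i = 13.

k = 13


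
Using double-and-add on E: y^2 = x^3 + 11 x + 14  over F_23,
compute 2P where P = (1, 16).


k = 2 = 10_2 (binary, LSB first: 01)
Double-and-add from P = (1, 16):
  bit 0 = 0: acc unchanged = O
  bit 1 = 1: acc = O + (22, 5) = (22, 5)

2P = (22, 5)


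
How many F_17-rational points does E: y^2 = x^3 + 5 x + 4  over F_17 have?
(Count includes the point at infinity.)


For each x in F_17, count y with y^2 = x^3 + 5 x + 4 mod 17:
  x = 0: RHS = 4, y in [2, 15]  -> 2 point(s)
  x = 5: RHS = 1, y in [1, 16]  -> 2 point(s)
  x = 7: RHS = 8, y in [5, 12]  -> 2 point(s)
  x = 9: RHS = 13, y in [8, 9]  -> 2 point(s)
  x = 10: RHS = 0, y in [0]  -> 1 point(s)
  x = 11: RHS = 13, y in [8, 9]  -> 2 point(s)
  x = 14: RHS = 13, y in [8, 9]  -> 2 point(s)
  x = 16: RHS = 15, y in [7, 10]  -> 2 point(s)
Affine points: 15. Add the point at infinity: total = 16.

#E(F_17) = 16


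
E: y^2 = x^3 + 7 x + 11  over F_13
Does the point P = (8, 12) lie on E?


Check whether y^2 = x^3 + 7 x + 11 (mod 13) for (x, y) = (8, 12).
LHS: y^2 = 12^2 mod 13 = 1
RHS: x^3 + 7 x + 11 = 8^3 + 7*8 + 11 mod 13 = 7
LHS != RHS

No, not on the curve


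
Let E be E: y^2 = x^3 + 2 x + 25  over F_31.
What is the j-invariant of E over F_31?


Delta = -16(4 a^3 + 27 b^2) mod 31 = 25
-1728 * (4 a)^3 = -1728 * (4*2)^3 mod 31 = 4
j = 4 * 25^(-1) mod 31 = 20

j = 20 (mod 31)


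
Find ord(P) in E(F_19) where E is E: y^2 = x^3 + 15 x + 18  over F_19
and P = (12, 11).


Compute successive multiples of P until we hit O:
  1P = (12, 11)
  2P = (4, 3)
  3P = (4, 16)
  4P = (12, 8)
  5P = O

ord(P) = 5


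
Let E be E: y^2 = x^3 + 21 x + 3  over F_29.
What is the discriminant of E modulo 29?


4 a^3 + 27 b^2 = 4*21^3 + 27*3^2 = 37044 + 243 = 37287
Delta = -16 * (37287) = -596592
Delta mod 29 = 25

Delta = 25 (mod 29)


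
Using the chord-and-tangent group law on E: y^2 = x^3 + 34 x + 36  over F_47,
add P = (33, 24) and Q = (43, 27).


P != Q, so use the chord formula.
s = (y2 - y1) / (x2 - x1) = (3) / (10) mod 47 = 5
x3 = s^2 - x1 - x2 mod 47 = 5^2 - 33 - 43 = 43
y3 = s (x1 - x3) - y1 mod 47 = 5 * (33 - 43) - 24 = 20

P + Q = (43, 20)


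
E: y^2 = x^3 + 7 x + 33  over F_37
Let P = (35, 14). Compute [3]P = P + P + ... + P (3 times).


k = 3 = 11_2 (binary, LSB first: 11)
Double-and-add from P = (35, 14):
  bit 0 = 1: acc = O + (35, 14) = (35, 14)
  bit 1 = 1: acc = (35, 14) + (8, 3) = (20, 25)

3P = (20, 25)


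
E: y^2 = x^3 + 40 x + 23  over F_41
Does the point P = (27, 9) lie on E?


Check whether y^2 = x^3 + 40 x + 23 (mod 41) for (x, y) = (27, 9).
LHS: y^2 = 9^2 mod 41 = 40
RHS: x^3 + 40 x + 23 = 27^3 + 40*27 + 23 mod 41 = 40
LHS = RHS

Yes, on the curve


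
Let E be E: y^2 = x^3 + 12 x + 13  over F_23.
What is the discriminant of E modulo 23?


4 a^3 + 27 b^2 = 4*12^3 + 27*13^2 = 6912 + 4563 = 11475
Delta = -16 * (11475) = -183600
Delta mod 23 = 9

Delta = 9 (mod 23)


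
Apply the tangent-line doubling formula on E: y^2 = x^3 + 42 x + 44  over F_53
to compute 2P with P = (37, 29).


Doubling: s = (3 x1^2 + a) / (2 y1)
s = (3*37^2 + 42) / (2*29) mod 53 = 3
x3 = s^2 - 2 x1 mod 53 = 3^2 - 2*37 = 41
y3 = s (x1 - x3) - y1 mod 53 = 3 * (37 - 41) - 29 = 12

2P = (41, 12)


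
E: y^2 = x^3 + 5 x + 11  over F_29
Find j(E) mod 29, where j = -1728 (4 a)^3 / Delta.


Delta = -16(4 a^3 + 27 b^2) mod 29 = 19
-1728 * (4 a)^3 = -1728 * (4*5)^3 mod 29 = 10
j = 10 * 19^(-1) mod 29 = 28

j = 28 (mod 29)


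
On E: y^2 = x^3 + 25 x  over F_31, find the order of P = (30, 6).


Compute successive multiples of P until we hit O:
  1P = (30, 6)
  2P = (4, 3)
  3P = (11, 26)
  4P = (10, 17)
  5P = (23, 1)
  6P = (19, 24)
  7P = (29, 29)
  8P = (5, 8)
  ... (continuing to 32P)
  32P = O

ord(P) = 32


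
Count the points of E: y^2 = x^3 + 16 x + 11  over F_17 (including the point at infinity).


For each x in F_17, count y with y^2 = x^3 + 16 x + 11 mod 17:
  x = 2: RHS = 0, y in [0]  -> 1 point(s)
  x = 3: RHS = 1, y in [1, 16]  -> 2 point(s)
  x = 6: RHS = 0, y in [0]  -> 1 point(s)
  x = 9: RHS = 0, y in [0]  -> 1 point(s)
  x = 10: RHS = 15, y in [7, 10]  -> 2 point(s)
  x = 13: RHS = 2, y in [6, 11]  -> 2 point(s)
  x = 14: RHS = 4, y in [2, 15]  -> 2 point(s)
Affine points: 11. Add the point at infinity: total = 12.

#E(F_17) = 12


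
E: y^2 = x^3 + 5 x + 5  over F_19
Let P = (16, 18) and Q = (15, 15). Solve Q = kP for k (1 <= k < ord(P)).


Enumerate multiples of P until we hit Q = (15, 15):
  1P = (16, 18)
  2P = (15, 4)
  3P = (13, 5)
  4P = (13, 14)
  5P = (15, 15)
Match found at i = 5.

k = 5


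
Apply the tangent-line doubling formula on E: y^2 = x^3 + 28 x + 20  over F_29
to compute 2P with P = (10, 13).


Doubling: s = (3 x1^2 + a) / (2 y1)
s = (3*10^2 + 28) / (2*13) mod 29 = 26
x3 = s^2 - 2 x1 mod 29 = 26^2 - 2*10 = 18
y3 = s (x1 - x3) - y1 mod 29 = 26 * (10 - 18) - 13 = 11

2P = (18, 11)


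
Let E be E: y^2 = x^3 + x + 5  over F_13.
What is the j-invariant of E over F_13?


Delta = -16(4 a^3 + 27 b^2) mod 13 = 4
-1728 * (4 a)^3 = -1728 * (4*1)^3 mod 13 = 12
j = 12 * 4^(-1) mod 13 = 3

j = 3 (mod 13)


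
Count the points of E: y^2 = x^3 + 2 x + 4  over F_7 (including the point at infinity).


For each x in F_7, count y with y^2 = x^3 + 2 x + 4 mod 7:
  x = 0: RHS = 4, y in [2, 5]  -> 2 point(s)
  x = 1: RHS = 0, y in [0]  -> 1 point(s)
  x = 2: RHS = 2, y in [3, 4]  -> 2 point(s)
  x = 3: RHS = 2, y in [3, 4]  -> 2 point(s)
  x = 6: RHS = 1, y in [1, 6]  -> 2 point(s)
Affine points: 9. Add the point at infinity: total = 10.

#E(F_7) = 10


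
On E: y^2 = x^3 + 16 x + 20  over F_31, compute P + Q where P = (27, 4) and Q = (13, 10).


P != Q, so use the chord formula.
s = (y2 - y1) / (x2 - x1) = (6) / (17) mod 31 = 4
x3 = s^2 - x1 - x2 mod 31 = 4^2 - 27 - 13 = 7
y3 = s (x1 - x3) - y1 mod 31 = 4 * (27 - 7) - 4 = 14

P + Q = (7, 14)


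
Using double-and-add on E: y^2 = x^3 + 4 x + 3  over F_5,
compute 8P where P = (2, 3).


k = 8 = 1000_2 (binary, LSB first: 0001)
Double-and-add from P = (2, 3):
  bit 0 = 0: acc unchanged = O
  bit 1 = 0: acc unchanged = O
  bit 2 = 0: acc unchanged = O
  bit 3 = 1: acc = O + (2, 2) = (2, 2)

8P = (2, 2)


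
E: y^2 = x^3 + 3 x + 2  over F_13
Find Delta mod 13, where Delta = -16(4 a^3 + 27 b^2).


4 a^3 + 27 b^2 = 4*3^3 + 27*2^2 = 108 + 108 = 216
Delta = -16 * (216) = -3456
Delta mod 13 = 2

Delta = 2 (mod 13)


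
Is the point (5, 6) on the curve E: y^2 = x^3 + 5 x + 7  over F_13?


Check whether y^2 = x^3 + 5 x + 7 (mod 13) for (x, y) = (5, 6).
LHS: y^2 = 6^2 mod 13 = 10
RHS: x^3 + 5 x + 7 = 5^3 + 5*5 + 7 mod 13 = 1
LHS != RHS

No, not on the curve


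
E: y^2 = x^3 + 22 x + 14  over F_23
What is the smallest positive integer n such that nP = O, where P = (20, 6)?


Compute successive multiples of P until we hit O:
  1P = (20, 6)
  2P = (19, 0)
  3P = (20, 17)
  4P = O

ord(P) = 4


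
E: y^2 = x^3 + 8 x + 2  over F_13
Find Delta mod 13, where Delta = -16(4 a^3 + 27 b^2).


4 a^3 + 27 b^2 = 4*8^3 + 27*2^2 = 2048 + 108 = 2156
Delta = -16 * (2156) = -34496
Delta mod 13 = 6

Delta = 6 (mod 13)


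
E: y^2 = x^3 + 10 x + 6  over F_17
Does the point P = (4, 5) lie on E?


Check whether y^2 = x^3 + 10 x + 6 (mod 17) for (x, y) = (4, 5).
LHS: y^2 = 5^2 mod 17 = 8
RHS: x^3 + 10 x + 6 = 4^3 + 10*4 + 6 mod 17 = 8
LHS = RHS

Yes, on the curve


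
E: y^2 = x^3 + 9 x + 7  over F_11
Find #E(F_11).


For each x in F_11, count y with y^2 = x^3 + 9 x + 7 mod 11:
  x = 2: RHS = 0, y in [0]  -> 1 point(s)
  x = 5: RHS = 1, y in [1, 10]  -> 2 point(s)
  x = 9: RHS = 3, y in [5, 6]  -> 2 point(s)
Affine points: 5. Add the point at infinity: total = 6.

#E(F_11) = 6


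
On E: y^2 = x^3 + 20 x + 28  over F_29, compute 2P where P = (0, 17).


Doubling: s = (3 x1^2 + a) / (2 y1)
s = (3*0^2 + 20) / (2*17) mod 29 = 4
x3 = s^2 - 2 x1 mod 29 = 4^2 - 2*0 = 16
y3 = s (x1 - x3) - y1 mod 29 = 4 * (0 - 16) - 17 = 6

2P = (16, 6)


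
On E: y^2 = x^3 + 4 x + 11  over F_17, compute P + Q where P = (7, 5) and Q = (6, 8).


P != Q, so use the chord formula.
s = (y2 - y1) / (x2 - x1) = (3) / (16) mod 17 = 14
x3 = s^2 - x1 - x2 mod 17 = 14^2 - 7 - 6 = 13
y3 = s (x1 - x3) - y1 mod 17 = 14 * (7 - 13) - 5 = 13

P + Q = (13, 13)


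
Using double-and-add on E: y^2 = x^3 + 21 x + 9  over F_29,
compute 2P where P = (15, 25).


k = 2 = 10_2 (binary, LSB first: 01)
Double-and-add from P = (15, 25):
  bit 0 = 0: acc unchanged = O
  bit 1 = 1: acc = O + (28, 4) = (28, 4)

2P = (28, 4)


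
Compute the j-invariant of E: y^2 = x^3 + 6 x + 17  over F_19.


Delta = -16(4 a^3 + 27 b^2) mod 19 = 9
-1728 * (4 a)^3 = -1728 * (4*6)^3 mod 19 = 11
j = 11 * 9^(-1) mod 19 = 16

j = 16 (mod 19)


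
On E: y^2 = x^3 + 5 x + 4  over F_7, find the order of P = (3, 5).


Compute successive multiples of P until we hit O:
  1P = (3, 5)
  2P = (2, 1)
  3P = (4, 5)
  4P = (0, 2)
  5P = (5, 0)
  6P = (0, 5)
  7P = (4, 2)
  8P = (2, 6)
  ... (continuing to 10P)
  10P = O

ord(P) = 10


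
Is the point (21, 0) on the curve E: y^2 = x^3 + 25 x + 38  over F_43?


Check whether y^2 = x^3 + 25 x + 38 (mod 43) for (x, y) = (21, 0).
LHS: y^2 = 0^2 mod 43 = 0
RHS: x^3 + 25 x + 38 = 21^3 + 25*21 + 38 mod 43 = 20
LHS != RHS

No, not on the curve


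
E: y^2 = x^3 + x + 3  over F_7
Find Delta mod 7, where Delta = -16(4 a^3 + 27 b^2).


4 a^3 + 27 b^2 = 4*1^3 + 27*3^2 = 4 + 243 = 247
Delta = -16 * (247) = -3952
Delta mod 7 = 3

Delta = 3 (mod 7)


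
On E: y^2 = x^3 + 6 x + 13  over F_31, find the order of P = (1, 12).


Compute successive multiples of P until we hit O:
  1P = (1, 12)
  2P = (18, 1)
  3P = (21, 21)
  4P = (13, 26)
  5P = (2, 23)
  6P = (25, 3)
  7P = (25, 28)
  8P = (2, 8)
  ... (continuing to 13P)
  13P = O

ord(P) = 13


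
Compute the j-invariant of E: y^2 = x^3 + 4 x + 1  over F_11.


Delta = -16(4 a^3 + 27 b^2) mod 11 = 4
-1728 * (4 a)^3 = -1728 * (4*4)^3 mod 11 = 7
j = 7 * 4^(-1) mod 11 = 10

j = 10 (mod 11)


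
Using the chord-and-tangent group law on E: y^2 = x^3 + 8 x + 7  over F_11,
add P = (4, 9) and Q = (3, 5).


P != Q, so use the chord formula.
s = (y2 - y1) / (x2 - x1) = (7) / (10) mod 11 = 4
x3 = s^2 - x1 - x2 mod 11 = 4^2 - 4 - 3 = 9
y3 = s (x1 - x3) - y1 mod 11 = 4 * (4 - 9) - 9 = 4

P + Q = (9, 4)


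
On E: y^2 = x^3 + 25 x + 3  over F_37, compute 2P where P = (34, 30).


Doubling: s = (3 x1^2 + a) / (2 y1)
s = (3*34^2 + 25) / (2*30) mod 37 = 28
x3 = s^2 - 2 x1 mod 37 = 28^2 - 2*34 = 13
y3 = s (x1 - x3) - y1 mod 37 = 28 * (34 - 13) - 30 = 3

2P = (13, 3)


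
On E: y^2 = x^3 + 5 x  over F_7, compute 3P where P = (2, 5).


k = 3 = 11_2 (binary, LSB first: 11)
Double-and-add from P = (2, 5):
  bit 0 = 1: acc = O + (2, 5) = (2, 5)
  bit 1 = 1: acc = (2, 5) + (4, 0) = (2, 2)

3P = (2, 2)


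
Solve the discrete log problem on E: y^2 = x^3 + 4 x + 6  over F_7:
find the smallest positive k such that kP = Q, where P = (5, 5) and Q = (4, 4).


Enumerate multiples of P until we hit Q = (4, 4):
  1P = (5, 5)
  2P = (6, 6)
  3P = (4, 3)
  4P = (2, 1)
  5P = (1, 5)
  6P = (1, 2)
  7P = (2, 6)
  8P = (4, 4)
Match found at i = 8.

k = 8


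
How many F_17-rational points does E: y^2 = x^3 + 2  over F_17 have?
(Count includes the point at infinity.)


For each x in F_17, count y with y^2 = x^3 + 0 x + 2 mod 17:
  x = 0: RHS = 2, y in [6, 11]  -> 2 point(s)
  x = 4: RHS = 15, y in [7, 10]  -> 2 point(s)
  x = 5: RHS = 8, y in [5, 12]  -> 2 point(s)
  x = 8: RHS = 4, y in [2, 15]  -> 2 point(s)
  x = 9: RHS = 0, y in [0]  -> 1 point(s)
  x = 10: RHS = 16, y in [4, 13]  -> 2 point(s)
  x = 12: RHS = 13, y in [8, 9]  -> 2 point(s)
  x = 14: RHS = 9, y in [3, 14]  -> 2 point(s)
  x = 16: RHS = 1, y in [1, 16]  -> 2 point(s)
Affine points: 17. Add the point at infinity: total = 18.

#E(F_17) = 18


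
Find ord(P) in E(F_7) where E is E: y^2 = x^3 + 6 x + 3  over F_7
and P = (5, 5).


Compute successive multiples of P until we hit O:
  1P = (5, 5)
  2P = (5, 2)
  3P = O

ord(P) = 3


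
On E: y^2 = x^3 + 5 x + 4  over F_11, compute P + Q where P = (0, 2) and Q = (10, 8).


P != Q, so use the chord formula.
s = (y2 - y1) / (x2 - x1) = (6) / (10) mod 11 = 5
x3 = s^2 - x1 - x2 mod 11 = 5^2 - 0 - 10 = 4
y3 = s (x1 - x3) - y1 mod 11 = 5 * (0 - 4) - 2 = 0

P + Q = (4, 0)


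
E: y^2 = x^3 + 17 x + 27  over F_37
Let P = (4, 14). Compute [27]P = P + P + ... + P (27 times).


k = 27 = 11011_2 (binary, LSB first: 11011)
Double-and-add from P = (4, 14):
  bit 0 = 1: acc = O + (4, 14) = (4, 14)
  bit 1 = 1: acc = (4, 14) + (30, 34) = (6, 30)
  bit 2 = 0: acc unchanged = (6, 30)
  bit 3 = 1: acc = (6, 30) + (28, 25) = (36, 34)
  bit 4 = 1: acc = (36, 34) + (11, 19) = (17, 7)

27P = (17, 7)


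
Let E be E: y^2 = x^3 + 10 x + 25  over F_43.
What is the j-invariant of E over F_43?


Delta = -16(4 a^3 + 27 b^2) mod 43 = 24
-1728 * (4 a)^3 = -1728 * (4*10)^3 mod 43 = 1
j = 1 * 24^(-1) mod 43 = 9

j = 9 (mod 43)


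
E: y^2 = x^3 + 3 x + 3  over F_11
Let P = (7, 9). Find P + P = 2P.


Doubling: s = (3 x1^2 + a) / (2 y1)
s = (3*7^2 + 3) / (2*9) mod 11 = 1
x3 = s^2 - 2 x1 mod 11 = 1^2 - 2*7 = 9
y3 = s (x1 - x3) - y1 mod 11 = 1 * (7 - 9) - 9 = 0

2P = (9, 0)


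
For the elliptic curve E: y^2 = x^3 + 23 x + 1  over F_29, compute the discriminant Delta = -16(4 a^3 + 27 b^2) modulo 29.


4 a^3 + 27 b^2 = 4*23^3 + 27*1^2 = 48668 + 27 = 48695
Delta = -16 * (48695) = -779120
Delta mod 29 = 23

Delta = 23 (mod 29)


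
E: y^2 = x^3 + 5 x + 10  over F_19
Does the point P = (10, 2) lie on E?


Check whether y^2 = x^3 + 5 x + 10 (mod 19) for (x, y) = (10, 2).
LHS: y^2 = 2^2 mod 19 = 4
RHS: x^3 + 5 x + 10 = 10^3 + 5*10 + 10 mod 19 = 15
LHS != RHS

No, not on the curve


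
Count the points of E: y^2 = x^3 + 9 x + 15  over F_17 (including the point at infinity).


For each x in F_17, count y with y^2 = x^3 + 9 x + 15 mod 17:
  x = 0: RHS = 15, y in [7, 10]  -> 2 point(s)
  x = 1: RHS = 8, y in [5, 12]  -> 2 point(s)
  x = 3: RHS = 1, y in [1, 16]  -> 2 point(s)
  x = 4: RHS = 13, y in [8, 9]  -> 2 point(s)
  x = 5: RHS = 15, y in [7, 10]  -> 2 point(s)
  x = 6: RHS = 13, y in [8, 9]  -> 2 point(s)
  x = 7: RHS = 13, y in [8, 9]  -> 2 point(s)
  x = 8: RHS = 4, y in [2, 15]  -> 2 point(s)
  x = 9: RHS = 9, y in [3, 14]  -> 2 point(s)
  x = 10: RHS = 0, y in [0]  -> 1 point(s)
  x = 11: RHS = 0, y in [0]  -> 1 point(s)
  x = 12: RHS = 15, y in [7, 10]  -> 2 point(s)
  x = 13: RHS = 0, y in [0]  -> 1 point(s)
Affine points: 23. Add the point at infinity: total = 24.

#E(F_17) = 24


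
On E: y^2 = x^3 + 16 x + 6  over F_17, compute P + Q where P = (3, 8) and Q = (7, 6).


P != Q, so use the chord formula.
s = (y2 - y1) / (x2 - x1) = (15) / (4) mod 17 = 8
x3 = s^2 - x1 - x2 mod 17 = 8^2 - 3 - 7 = 3
y3 = s (x1 - x3) - y1 mod 17 = 8 * (3 - 3) - 8 = 9

P + Q = (3, 9)


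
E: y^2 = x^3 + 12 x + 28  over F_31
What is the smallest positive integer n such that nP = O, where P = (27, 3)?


Compute successive multiples of P until we hit O:
  1P = (27, 3)
  2P = (15, 24)
  3P = (25, 9)
  4P = (19, 4)
  5P = (1, 17)
  6P = (22, 11)
  7P = (23, 3)
  8P = (12, 28)
  ... (continuing to 17P)
  17P = O

ord(P) = 17


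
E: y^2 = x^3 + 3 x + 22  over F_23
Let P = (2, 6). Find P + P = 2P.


Doubling: s = (3 x1^2 + a) / (2 y1)
s = (3*2^2 + 3) / (2*6) mod 23 = 7
x3 = s^2 - 2 x1 mod 23 = 7^2 - 2*2 = 22
y3 = s (x1 - x3) - y1 mod 23 = 7 * (2 - 22) - 6 = 15

2P = (22, 15)


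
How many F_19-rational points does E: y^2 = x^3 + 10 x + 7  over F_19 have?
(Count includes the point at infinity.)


For each x in F_19, count y with y^2 = x^3 + 10 x + 7 mod 19:
  x = 0: RHS = 7, y in [8, 11]  -> 2 point(s)
  x = 2: RHS = 16, y in [4, 15]  -> 2 point(s)
  x = 3: RHS = 7, y in [8, 11]  -> 2 point(s)
  x = 4: RHS = 16, y in [4, 15]  -> 2 point(s)
  x = 5: RHS = 11, y in [7, 12]  -> 2 point(s)
  x = 6: RHS = 17, y in [6, 13]  -> 2 point(s)
  x = 9: RHS = 9, y in [3, 16]  -> 2 point(s)
  x = 10: RHS = 5, y in [9, 10]  -> 2 point(s)
  x = 11: RHS = 4, y in [2, 17]  -> 2 point(s)
  x = 13: RHS = 16, y in [4, 15]  -> 2 point(s)
  x = 15: RHS = 17, y in [6, 13]  -> 2 point(s)
  x = 16: RHS = 7, y in [8, 11]  -> 2 point(s)
  x = 17: RHS = 17, y in [6, 13]  -> 2 point(s)
Affine points: 26. Add the point at infinity: total = 27.

#E(F_19) = 27


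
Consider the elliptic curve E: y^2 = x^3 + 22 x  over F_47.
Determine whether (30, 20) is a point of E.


Check whether y^2 = x^3 + 22 x + 0 (mod 47) for (x, y) = (30, 20).
LHS: y^2 = 20^2 mod 47 = 24
RHS: x^3 + 22 x + 0 = 30^3 + 22*30 + 0 mod 47 = 24
LHS = RHS

Yes, on the curve


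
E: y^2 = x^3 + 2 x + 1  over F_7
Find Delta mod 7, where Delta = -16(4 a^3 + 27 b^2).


4 a^3 + 27 b^2 = 4*2^3 + 27*1^2 = 32 + 27 = 59
Delta = -16 * (59) = -944
Delta mod 7 = 1

Delta = 1 (mod 7)


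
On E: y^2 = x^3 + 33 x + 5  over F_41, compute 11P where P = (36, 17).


k = 11 = 1011_2 (binary, LSB first: 1101)
Double-and-add from P = (36, 17):
  bit 0 = 1: acc = O + (36, 17) = (36, 17)
  bit 1 = 1: acc = (36, 17) + (33, 7) = (15, 12)
  bit 2 = 0: acc unchanged = (15, 12)
  bit 3 = 1: acc = (15, 12) + (34, 28) = (1, 30)

11P = (1, 30)


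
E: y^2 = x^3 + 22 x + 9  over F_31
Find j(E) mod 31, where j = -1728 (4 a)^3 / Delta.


Delta = -16(4 a^3 + 27 b^2) mod 31 = 8
-1728 * (4 a)^3 = -1728 * (4*22)^3 mod 31 = 23
j = 23 * 8^(-1) mod 31 = 30

j = 30 (mod 31)


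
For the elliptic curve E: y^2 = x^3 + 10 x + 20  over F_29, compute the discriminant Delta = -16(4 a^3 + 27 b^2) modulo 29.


4 a^3 + 27 b^2 = 4*10^3 + 27*20^2 = 4000 + 10800 = 14800
Delta = -16 * (14800) = -236800
Delta mod 29 = 14

Delta = 14 (mod 29)


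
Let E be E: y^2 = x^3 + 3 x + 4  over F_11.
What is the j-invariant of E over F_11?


Delta = -16(4 a^3 + 27 b^2) mod 11 = 6
-1728 * (4 a)^3 = -1728 * (4*3)^3 mod 11 = 10
j = 10 * 6^(-1) mod 11 = 9

j = 9 (mod 11)


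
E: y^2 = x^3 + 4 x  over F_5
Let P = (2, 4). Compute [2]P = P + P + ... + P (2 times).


k = 2 = 10_2 (binary, LSB first: 01)
Double-and-add from P = (2, 4):
  bit 0 = 0: acc unchanged = O
  bit 1 = 1: acc = O + (0, 0) = (0, 0)

2P = (0, 0)


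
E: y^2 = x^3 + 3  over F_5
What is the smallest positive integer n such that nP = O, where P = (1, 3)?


Compute successive multiples of P until we hit O:
  1P = (1, 3)
  2P = (2, 4)
  3P = (3, 0)
  4P = (2, 1)
  5P = (1, 2)
  6P = O

ord(P) = 6


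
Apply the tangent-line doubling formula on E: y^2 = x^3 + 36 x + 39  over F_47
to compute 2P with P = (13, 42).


Doubling: s = (3 x1^2 + a) / (2 y1)
s = (3*13^2 + 36) / (2*42) mod 47 = 35
x3 = s^2 - 2 x1 mod 47 = 35^2 - 2*13 = 24
y3 = s (x1 - x3) - y1 mod 47 = 35 * (13 - 24) - 42 = 43

2P = (24, 43)


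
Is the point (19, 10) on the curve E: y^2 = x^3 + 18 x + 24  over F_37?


Check whether y^2 = x^3 + 18 x + 24 (mod 37) for (x, y) = (19, 10).
LHS: y^2 = 10^2 mod 37 = 26
RHS: x^3 + 18 x + 24 = 19^3 + 18*19 + 24 mod 37 = 10
LHS != RHS

No, not on the curve


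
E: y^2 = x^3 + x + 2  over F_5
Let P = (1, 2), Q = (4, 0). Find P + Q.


P != Q, so use the chord formula.
s = (y2 - y1) / (x2 - x1) = (3) / (3) mod 5 = 1
x3 = s^2 - x1 - x2 mod 5 = 1^2 - 1 - 4 = 1
y3 = s (x1 - x3) - y1 mod 5 = 1 * (1 - 1) - 2 = 3

P + Q = (1, 3)


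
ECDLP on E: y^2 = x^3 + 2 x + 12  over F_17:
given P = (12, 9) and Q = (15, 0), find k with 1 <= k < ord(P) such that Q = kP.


Enumerate multiples of P until we hit Q = (15, 0):
  1P = (12, 9)
  2P = (6, 11)
  3P = (1, 10)
  4P = (13, 5)
  5P = (8, 9)
  6P = (14, 8)
  7P = (4, 4)
  8P = (16, 14)
  9P = (15, 0)
Match found at i = 9.

k = 9


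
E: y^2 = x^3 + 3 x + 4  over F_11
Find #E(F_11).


For each x in F_11, count y with y^2 = x^3 + 3 x + 4 mod 11:
  x = 0: RHS = 4, y in [2, 9]  -> 2 point(s)
  x = 4: RHS = 3, y in [5, 6]  -> 2 point(s)
  x = 5: RHS = 1, y in [1, 10]  -> 2 point(s)
  x = 7: RHS = 5, y in [4, 7]  -> 2 point(s)
  x = 8: RHS = 1, y in [1, 10]  -> 2 point(s)
  x = 9: RHS = 1, y in [1, 10]  -> 2 point(s)
  x = 10: RHS = 0, y in [0]  -> 1 point(s)
Affine points: 13. Add the point at infinity: total = 14.

#E(F_11) = 14


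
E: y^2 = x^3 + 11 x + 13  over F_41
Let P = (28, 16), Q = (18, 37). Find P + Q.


P != Q, so use the chord formula.
s = (y2 - y1) / (x2 - x1) = (21) / (31) mod 41 = 2
x3 = s^2 - x1 - x2 mod 41 = 2^2 - 28 - 18 = 40
y3 = s (x1 - x3) - y1 mod 41 = 2 * (28 - 40) - 16 = 1

P + Q = (40, 1)


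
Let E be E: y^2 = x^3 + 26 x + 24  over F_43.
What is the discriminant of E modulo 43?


4 a^3 + 27 b^2 = 4*26^3 + 27*24^2 = 70304 + 15552 = 85856
Delta = -16 * (85856) = -1373696
Delta mod 43 = 25

Delta = 25 (mod 43)


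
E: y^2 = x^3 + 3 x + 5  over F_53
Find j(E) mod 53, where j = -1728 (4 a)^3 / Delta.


Delta = -16(4 a^3 + 27 b^2) mod 53 = 33
-1728 * (4 a)^3 = -1728 * (4*3)^3 mod 53 = 36
j = 36 * 33^(-1) mod 53 = 30

j = 30 (mod 53)


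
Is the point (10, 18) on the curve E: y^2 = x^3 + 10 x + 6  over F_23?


Check whether y^2 = x^3 + 10 x + 6 (mod 23) for (x, y) = (10, 18).
LHS: y^2 = 18^2 mod 23 = 2
RHS: x^3 + 10 x + 6 = 10^3 + 10*10 + 6 mod 23 = 2
LHS = RHS

Yes, on the curve


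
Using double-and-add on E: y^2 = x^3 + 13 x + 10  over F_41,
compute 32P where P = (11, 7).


k = 32 = 100000_2 (binary, LSB first: 000001)
Double-and-add from P = (11, 7):
  bit 0 = 0: acc unchanged = O
  bit 1 = 0: acc unchanged = O
  bit 2 = 0: acc unchanged = O
  bit 3 = 0: acc unchanged = O
  bit 4 = 0: acc unchanged = O
  bit 5 = 1: acc = O + (16, 38) = (16, 38)

32P = (16, 38)


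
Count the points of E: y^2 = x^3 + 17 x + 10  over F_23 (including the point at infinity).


For each x in F_23, count y with y^2 = x^3 + 17 x + 10 mod 23:
  x = 2: RHS = 6, y in [11, 12]  -> 2 point(s)
  x = 4: RHS = 4, y in [2, 21]  -> 2 point(s)
  x = 5: RHS = 13, y in [6, 17]  -> 2 point(s)
  x = 6: RHS = 6, y in [11, 12]  -> 2 point(s)
  x = 7: RHS = 12, y in [9, 14]  -> 2 point(s)
  x = 9: RHS = 18, y in [8, 15]  -> 2 point(s)
  x = 13: RHS = 13, y in [6, 17]  -> 2 point(s)
  x = 14: RHS = 2, y in [5, 18]  -> 2 point(s)
  x = 15: RHS = 6, y in [11, 12]  -> 2 point(s)
  x = 16: RHS = 8, y in [10, 13]  -> 2 point(s)
  x = 19: RHS = 16, y in [4, 19]  -> 2 point(s)
  x = 20: RHS = 1, y in [1, 22]  -> 2 point(s)
Affine points: 24. Add the point at infinity: total = 25.

#E(F_23) = 25


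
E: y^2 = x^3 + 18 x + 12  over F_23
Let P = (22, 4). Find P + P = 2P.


Doubling: s = (3 x1^2 + a) / (2 y1)
s = (3*22^2 + 18) / (2*4) mod 23 = 17
x3 = s^2 - 2 x1 mod 23 = 17^2 - 2*22 = 15
y3 = s (x1 - x3) - y1 mod 23 = 17 * (22 - 15) - 4 = 0

2P = (15, 0)


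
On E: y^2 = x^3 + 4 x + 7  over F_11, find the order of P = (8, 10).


Compute successive multiples of P until we hit O:
  1P = (8, 10)
  2P = (7, 2)
  3P = (5, 3)
  4P = (1, 10)
  5P = (2, 1)
  6P = (6, 4)
  7P = (6, 7)
  8P = (2, 10)
  ... (continuing to 13P)
  13P = O

ord(P) = 13


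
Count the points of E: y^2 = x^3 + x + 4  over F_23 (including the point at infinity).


For each x in F_23, count y with y^2 = x^3 + 1 x + 4 mod 23:
  x = 0: RHS = 4, y in [2, 21]  -> 2 point(s)
  x = 1: RHS = 6, y in [11, 12]  -> 2 point(s)
  x = 4: RHS = 3, y in [7, 16]  -> 2 point(s)
  x = 7: RHS = 9, y in [3, 20]  -> 2 point(s)
  x = 8: RHS = 18, y in [8, 15]  -> 2 point(s)
  x = 9: RHS = 6, y in [11, 12]  -> 2 point(s)
  x = 10: RHS = 2, y in [5, 18]  -> 2 point(s)
  x = 11: RHS = 12, y in [9, 14]  -> 2 point(s)
  x = 13: RHS = 6, y in [11, 12]  -> 2 point(s)
  x = 14: RHS = 2, y in [5, 18]  -> 2 point(s)
  x = 15: RHS = 13, y in [6, 17]  -> 2 point(s)
  x = 17: RHS = 12, y in [9, 14]  -> 2 point(s)
  x = 18: RHS = 12, y in [9, 14]  -> 2 point(s)
  x = 22: RHS = 2, y in [5, 18]  -> 2 point(s)
Affine points: 28. Add the point at infinity: total = 29.

#E(F_23) = 29


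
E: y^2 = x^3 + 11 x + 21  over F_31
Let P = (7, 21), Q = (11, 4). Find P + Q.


P != Q, so use the chord formula.
s = (y2 - y1) / (x2 - x1) = (14) / (4) mod 31 = 19
x3 = s^2 - x1 - x2 mod 31 = 19^2 - 7 - 11 = 2
y3 = s (x1 - x3) - y1 mod 31 = 19 * (7 - 2) - 21 = 12

P + Q = (2, 12)


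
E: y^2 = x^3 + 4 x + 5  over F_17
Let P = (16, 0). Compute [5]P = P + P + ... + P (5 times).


k = 5 = 101_2 (binary, LSB first: 101)
Double-and-add from P = (16, 0):
  bit 0 = 1: acc = O + (16, 0) = (16, 0)
  bit 1 = 0: acc unchanged = (16, 0)
  bit 2 = 1: acc = (16, 0) + O = (16, 0)

5P = (16, 0)


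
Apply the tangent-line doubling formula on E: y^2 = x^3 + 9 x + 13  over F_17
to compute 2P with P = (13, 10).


Doubling: s = (3 x1^2 + a) / (2 y1)
s = (3*13^2 + 9) / (2*10) mod 17 = 2
x3 = s^2 - 2 x1 mod 17 = 2^2 - 2*13 = 12
y3 = s (x1 - x3) - y1 mod 17 = 2 * (13 - 12) - 10 = 9

2P = (12, 9)


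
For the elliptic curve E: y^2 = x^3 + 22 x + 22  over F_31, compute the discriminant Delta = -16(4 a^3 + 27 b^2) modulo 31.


4 a^3 + 27 b^2 = 4*22^3 + 27*22^2 = 42592 + 13068 = 55660
Delta = -16 * (55660) = -890560
Delta mod 31 = 8

Delta = 8 (mod 31)


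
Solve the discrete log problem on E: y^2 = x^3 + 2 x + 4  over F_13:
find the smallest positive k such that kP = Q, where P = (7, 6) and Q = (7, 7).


Enumerate multiples of P until we hit Q = (7, 7):
  1P = (7, 6)
  2P = (9, 6)
  3P = (10, 7)
  4P = (12, 1)
  5P = (8, 8)
  6P = (2, 4)
  7P = (0, 2)
  8P = (5, 10)
  9P = (5, 3)
  10P = (0, 11)
  11P = (2, 9)
  12P = (8, 5)
  13P = (12, 12)
  14P = (10, 6)
  15P = (9, 7)
  16P = (7, 7)
Match found at i = 16.

k = 16


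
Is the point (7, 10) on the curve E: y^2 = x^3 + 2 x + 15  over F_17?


Check whether y^2 = x^3 + 2 x + 15 (mod 17) for (x, y) = (7, 10).
LHS: y^2 = 10^2 mod 17 = 15
RHS: x^3 + 2 x + 15 = 7^3 + 2*7 + 15 mod 17 = 15
LHS = RHS

Yes, on the curve


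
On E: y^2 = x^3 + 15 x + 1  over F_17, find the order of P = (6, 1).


Compute successive multiples of P until we hit O:
  1P = (6, 1)
  2P = (9, 10)
  3P = (11, 1)
  4P = (0, 16)
  5P = (13, 8)
  6P = (16, 6)
  7P = (8, 15)
  8P = (1, 0)
  ... (continuing to 16P)
  16P = O

ord(P) = 16


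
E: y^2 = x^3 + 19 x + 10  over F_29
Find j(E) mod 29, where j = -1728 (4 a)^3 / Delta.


Delta = -16(4 a^3 + 27 b^2) mod 29 = 7
-1728 * (4 a)^3 = -1728 * (4*19)^3 mod 29 = 7
j = 7 * 7^(-1) mod 29 = 1

j = 1 (mod 29)


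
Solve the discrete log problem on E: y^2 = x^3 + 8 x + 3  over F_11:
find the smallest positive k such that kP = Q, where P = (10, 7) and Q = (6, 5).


Enumerate multiples of P until we hit Q = (6, 5):
  1P = (10, 7)
  2P = (2, 4)
  3P = (0, 5)
  4P = (5, 5)
  5P = (1, 1)
  6P = (9, 1)
  7P = (6, 6)
  8P = (4, 0)
  9P = (6, 5)
Match found at i = 9.

k = 9


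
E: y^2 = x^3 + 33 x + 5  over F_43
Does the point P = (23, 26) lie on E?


Check whether y^2 = x^3 + 33 x + 5 (mod 43) for (x, y) = (23, 26).
LHS: y^2 = 26^2 mod 43 = 31
RHS: x^3 + 33 x + 5 = 23^3 + 33*23 + 5 mod 43 = 31
LHS = RHS

Yes, on the curve
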